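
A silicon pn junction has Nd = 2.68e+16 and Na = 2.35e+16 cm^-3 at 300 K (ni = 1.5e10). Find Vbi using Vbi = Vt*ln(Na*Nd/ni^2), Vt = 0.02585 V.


Step 1: Compute Na*Nd/ni^2 = 2.35e+16 * 2.68e+16 / (1.5e10)^2 = 2.7991e+12
Step 2: ln(2.7991e+12) = 28.6603
Step 3: Vbi = 0.02585 * 28.6603 = 0.741 V

0.741


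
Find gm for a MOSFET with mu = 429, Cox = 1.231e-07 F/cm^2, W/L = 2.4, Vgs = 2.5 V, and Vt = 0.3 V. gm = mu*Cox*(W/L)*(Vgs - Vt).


Step 1: Vov = Vgs - Vt = 2.5 - 0.3 = 2.2 V
Step 2: gm = mu * Cox * (W/L) * Vov
Step 3: gm = 429 * 1.231e-07 * 2.4 * 2.2 = 2.79e-04 S

2.79e-04


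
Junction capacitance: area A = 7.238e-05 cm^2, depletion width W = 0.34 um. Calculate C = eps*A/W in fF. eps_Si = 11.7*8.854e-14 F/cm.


Step 1: eps_Si = 11.7 * 8.854e-14 = 1.035918e-12 F/cm
Step 2: W in cm = 0.34 * 1e-4 = 3.40e-05 cm
Step 3: C = 1.035918e-12 * 7.238e-05 / 3.40e-05 = 2.205287e-12 F
Step 4: C = 2205.29 fF

2205.29


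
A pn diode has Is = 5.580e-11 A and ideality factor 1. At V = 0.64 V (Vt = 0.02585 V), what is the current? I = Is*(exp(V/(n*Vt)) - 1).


Step 1: V/(n*Vt) = 0.64/(1*0.02585) = 24.7582
Step 2: exp(24.7582) = 5.6539e+10
Step 3: I = 5.580e-11 * (5.6539e+10 - 1) = 3.15e+00 A

3.15e+00


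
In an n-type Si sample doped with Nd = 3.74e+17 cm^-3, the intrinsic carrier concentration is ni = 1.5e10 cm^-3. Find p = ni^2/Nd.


Step 1: Since Nd >> ni, n ≈ Nd = 3.74e+17 cm^-3
Step 2: p = ni^2 / n = (1.5e10)^2 / 3.74e+17
Step 3: p = 2.25e20 / 3.74e+17 = 6.02e+02 cm^-3

6.02e+02


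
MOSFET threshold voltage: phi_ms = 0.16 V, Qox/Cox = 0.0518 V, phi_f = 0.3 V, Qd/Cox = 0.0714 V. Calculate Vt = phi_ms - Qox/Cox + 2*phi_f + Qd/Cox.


Step 1: Vt = phi_ms - Qox/Cox + 2*phi_f + Qd/Cox
Step 2: Vt = 0.16 - 0.0518 + 2*0.3 + 0.0714
Step 3: Vt = 0.16 - 0.0518 + 0.6 + 0.0714
Step 4: Vt = 0.7796 V

0.7796


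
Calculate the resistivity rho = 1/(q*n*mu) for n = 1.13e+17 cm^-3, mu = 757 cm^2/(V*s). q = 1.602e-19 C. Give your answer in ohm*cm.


Step 1: sigma = q * n * mu = 1.602e-19 * 1.13e+17 * 757 = 1.37037e+01 S/cm
Step 2: rho = 1 / sigma = 1 / 1.37037e+01 = 0.07297 ohm*cm

0.07297


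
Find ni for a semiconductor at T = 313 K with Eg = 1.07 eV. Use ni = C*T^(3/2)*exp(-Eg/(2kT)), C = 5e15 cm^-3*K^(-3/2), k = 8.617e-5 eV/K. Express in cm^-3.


Step 1: Compute kT = 8.617e-5 * 313 = 0.02697121 eV
Step 2: Exponent = -Eg/(2kT) = -1.07/(2*0.02697121) = -19.83597
Step 3: T^(3/2) = 313^1.5 = 5537.54
Step 4: ni = 5e15 * 5537.54 * exp(-19.83597) = 6.72e+10 cm^-3

6.72e+10


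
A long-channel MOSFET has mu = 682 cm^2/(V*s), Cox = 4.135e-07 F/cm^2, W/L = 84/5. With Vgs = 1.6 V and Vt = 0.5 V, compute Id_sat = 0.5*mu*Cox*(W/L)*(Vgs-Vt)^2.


Step 1: Overdrive voltage Vov = Vgs - Vt = 1.6 - 0.5 = 1.1 V
Step 2: W/L = 84/5 = 16.8
Step 3: Id = 0.5 * 682 * 4.135e-07 * 16.8 * 1.1^2
Step 4: Id = 2.87e-03 A

2.87e-03


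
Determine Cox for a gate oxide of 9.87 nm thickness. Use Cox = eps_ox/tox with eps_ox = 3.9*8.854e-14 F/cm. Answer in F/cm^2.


Step 1: eps_ox = 3.9 * 8.854e-14 = 3.45306e-13 F/cm
Step 2: tox in cm = 9.87 nm * 1e-7 = 9.8700e-07 cm
Step 3: Cox = 3.45306e-13 / 9.8700e-07 = 3.50e-07 F/cm^2

3.50e-07


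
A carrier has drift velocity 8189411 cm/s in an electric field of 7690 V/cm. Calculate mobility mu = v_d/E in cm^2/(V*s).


Step 1: mu = v_d / E
Step 2: mu = 8189411 / 7690
Step 3: mu = 1064.94 cm^2/(V*s)

1064.94


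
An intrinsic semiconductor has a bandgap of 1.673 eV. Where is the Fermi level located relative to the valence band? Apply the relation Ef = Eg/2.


Step 1: For an intrinsic semiconductor, the Fermi level sits at midgap.
Step 2: Ef = Eg / 2 = 1.673 / 2 = 0.8365 eV

0.8365


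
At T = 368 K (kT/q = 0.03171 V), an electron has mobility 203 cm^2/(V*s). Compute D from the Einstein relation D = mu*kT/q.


Step 1: D = mu * (kT/q)
Step 2: D = 203 * 0.03171
Step 3: D = 6.44 cm^2/s

6.44


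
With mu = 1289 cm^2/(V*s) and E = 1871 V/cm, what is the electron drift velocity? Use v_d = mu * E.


Step 1: v_d = mu * E
Step 2: v_d = 1289 * 1871 = 2411719
Step 3: v_d = 2.41e+06 cm/s

2.41e+06


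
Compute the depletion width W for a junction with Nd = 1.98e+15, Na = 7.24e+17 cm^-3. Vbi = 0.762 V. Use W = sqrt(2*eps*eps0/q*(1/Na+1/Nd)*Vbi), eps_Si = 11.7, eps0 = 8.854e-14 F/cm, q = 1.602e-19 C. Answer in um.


Step 1: 1/Na + 1/Nd = 1/7.24e+17 + 1/1.98e+15 = 5.06432e-16
Step 2: 2*eps*eps0/q = 2*11.7*8.854e-14/1.602e-19 = 1.293281e+07
Step 3: W^2 = 1.293281e+07 * 5.06432e-16 * 0.762 = 4.99079e-09
Step 4: W = sqrt(4.99079e-09) = 7.065e-05 cm = 0.7065 um

0.7065


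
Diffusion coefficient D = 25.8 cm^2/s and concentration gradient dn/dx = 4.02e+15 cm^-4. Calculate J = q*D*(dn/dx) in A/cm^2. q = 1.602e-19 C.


Step 1: J = q * D * (dn/dx)
Step 2: J = 1.602e-19 * 25.8 * 4.02e+15
Step 3: J = 1.66e-02 A/cm^2

1.66e-02


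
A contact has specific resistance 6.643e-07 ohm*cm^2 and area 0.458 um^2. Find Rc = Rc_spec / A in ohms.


Step 1: Convert area to cm^2: 0.458 um^2 = 4.5800e-09 cm^2
Step 2: Rc = Rc_spec / A = 6.643e-07 / 4.5800e-09
Step 3: Rc = 1.45e+02 ohms

1.45e+02


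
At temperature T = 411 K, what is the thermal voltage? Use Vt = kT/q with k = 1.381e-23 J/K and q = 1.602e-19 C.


Step 1: kT = 1.381e-23 * 411 = 5.67591e-21 J
Step 2: Vt = kT/q = 5.67591e-21 / 1.602e-19
Step 3: Vt = 0.03543 V

0.03543


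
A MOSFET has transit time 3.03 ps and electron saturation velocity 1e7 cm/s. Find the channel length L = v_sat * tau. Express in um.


Step 1: tau in seconds = 3.03 ps * 1e-12 = 3.0300e-12 s
Step 2: L = v_sat * tau = 1e7 * 3.0300e-12 = 3.0300e-05 cm
Step 3: L in um = 3.0300e-05 * 1e4 = 0.303 um

0.303


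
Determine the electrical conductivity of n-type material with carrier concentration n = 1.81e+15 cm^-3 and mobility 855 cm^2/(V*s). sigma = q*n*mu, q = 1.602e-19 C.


Step 1: sigma = q * n * mu
Step 2: sigma = 1.602e-19 * 1.81e+15 * 855
Step 3: sigma = 2.479e-01 S/cm

2.479e-01


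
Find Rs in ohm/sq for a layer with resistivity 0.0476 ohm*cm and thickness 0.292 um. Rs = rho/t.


Step 1: Convert thickness to cm: t = 0.292 um = 2.9200e-05 cm
Step 2: Rs = rho / t = 0.0476 / 2.9200e-05
Step 3: Rs = 1630.1 ohm/sq

1630.1


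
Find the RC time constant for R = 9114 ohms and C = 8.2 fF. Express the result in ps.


Step 1: tau = R * C
Step 2: tau = 9114 * 8.2 fF = 9114 * 8.2e-15 F
Step 3: tau = 7.47348e-11 s = 74.7348 ps

74.7348


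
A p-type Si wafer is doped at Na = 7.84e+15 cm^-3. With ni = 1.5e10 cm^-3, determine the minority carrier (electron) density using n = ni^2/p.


Step 1: Majority hole concentration p ≈ Na = 7.84e+15 cm^-3
Step 2: n = ni^2 / Na = (1.5e10)^2 / 7.84e+15
Step 3: n = 2.87e+04 cm^-3

2.87e+04


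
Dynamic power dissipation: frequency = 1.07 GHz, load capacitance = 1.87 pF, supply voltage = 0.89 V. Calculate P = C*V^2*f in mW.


Step 1: V^2 = 0.89^2 = 0.7921 V^2
Step 2: P = C*V^2*f = 1.87e-12 F * 0.7921 * 1.07e9 Hz
Step 3: P = 1.58491289e-03 W
Step 4: P = 1.585 mW

1.585


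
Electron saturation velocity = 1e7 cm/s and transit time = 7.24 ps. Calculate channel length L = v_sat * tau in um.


Step 1: tau in seconds = 7.24 ps * 1e-12 = 7.2400e-12 s
Step 2: L = v_sat * tau = 1e7 * 7.2400e-12 = 7.2400e-05 cm
Step 3: L in um = 7.2400e-05 * 1e4 = 0.724 um

0.724


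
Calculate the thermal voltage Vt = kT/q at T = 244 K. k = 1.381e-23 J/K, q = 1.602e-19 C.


Step 1: kT = 1.381e-23 * 244 = 3.36964e-21 J
Step 2: Vt = kT/q = 3.36964e-21 / 1.602e-19
Step 3: Vt = 0.02103 V

0.02103


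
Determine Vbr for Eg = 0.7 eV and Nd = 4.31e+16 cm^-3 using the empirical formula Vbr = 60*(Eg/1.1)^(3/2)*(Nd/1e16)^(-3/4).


Step 1: Eg/1.1 = 0.7/1.1 = 0.636364
Step 2: (Eg/1.1)^1.5 = 0.636364^1.5 = 0.507643
Step 3: (Nd/1e16)^(-0.75) = (4.31)^(-0.75) = 0.334304
Step 4: Vbr = 60 * 0.507643 * 0.334304 = 10.2 V

10.2


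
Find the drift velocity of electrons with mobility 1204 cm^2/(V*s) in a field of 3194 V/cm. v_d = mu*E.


Step 1: v_d = mu * E
Step 2: v_d = 1204 * 3194 = 3845576
Step 3: v_d = 3.85e+06 cm/s

3.85e+06


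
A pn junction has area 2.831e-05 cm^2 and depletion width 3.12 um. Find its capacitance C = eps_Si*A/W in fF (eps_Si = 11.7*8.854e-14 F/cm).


Step 1: eps_Si = 11.7 * 8.854e-14 = 1.035918e-12 F/cm
Step 2: W in cm = 3.12 * 1e-4 = 3.12e-04 cm
Step 3: C = 1.035918e-12 * 2.831e-05 / 3.12e-04 = 9.399628e-14 F
Step 4: C = 94.0 fF

94.0


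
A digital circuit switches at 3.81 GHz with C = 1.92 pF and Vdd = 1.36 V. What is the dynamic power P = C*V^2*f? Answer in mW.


Step 1: V^2 = 1.36^2 = 1.8496 V^2
Step 2: P = C*V^2*f = 1.92e-12 F * 1.8496 * 3.81e9 Hz
Step 3: P = 1.353019392e-02 W
Step 4: P = 13.53 mW

13.53


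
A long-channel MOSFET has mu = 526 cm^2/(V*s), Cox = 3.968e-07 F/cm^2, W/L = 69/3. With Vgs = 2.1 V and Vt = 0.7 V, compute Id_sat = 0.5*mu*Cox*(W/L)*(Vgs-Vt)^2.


Step 1: Overdrive voltage Vov = Vgs - Vt = 2.1 - 0.7 = 1.4 V
Step 2: W/L = 69/3 = 23
Step 3: Id = 0.5 * 526 * 3.968e-07 * 23 * 1.4^2
Step 4: Id = 4.70e-03 A

4.70e-03


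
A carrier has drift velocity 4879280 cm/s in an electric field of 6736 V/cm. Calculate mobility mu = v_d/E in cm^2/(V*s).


Step 1: mu = v_d / E
Step 2: mu = 4879280 / 6736
Step 3: mu = 724.36 cm^2/(V*s)

724.36


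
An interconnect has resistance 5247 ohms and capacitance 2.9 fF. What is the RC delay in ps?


Step 1: tau = R * C
Step 2: tau = 5247 * 2.9 fF = 5247 * 2.9e-15 F
Step 3: tau = 1.52163e-11 s = 15.2163 ps

15.2163


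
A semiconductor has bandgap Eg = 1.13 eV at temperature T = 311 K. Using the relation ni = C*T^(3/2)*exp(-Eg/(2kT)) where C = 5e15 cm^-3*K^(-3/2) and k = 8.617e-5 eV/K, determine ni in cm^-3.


Step 1: Compute kT = 8.617e-5 * 311 = 0.02679887 eV
Step 2: Exponent = -Eg/(2kT) = -1.13/(2*0.02679887) = -21.08298
Step 3: T^(3/2) = 311^1.5 = 5484.54
Step 4: ni = 5e15 * 5484.54 * exp(-21.08298) = 1.91e+10 cm^-3

1.91e+10


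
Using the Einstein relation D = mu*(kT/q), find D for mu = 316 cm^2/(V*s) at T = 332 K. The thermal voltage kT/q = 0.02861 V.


Step 1: D = mu * (kT/q)
Step 2: D = 316 * 0.02861
Step 3: D = 9.04 cm^2/s

9.04


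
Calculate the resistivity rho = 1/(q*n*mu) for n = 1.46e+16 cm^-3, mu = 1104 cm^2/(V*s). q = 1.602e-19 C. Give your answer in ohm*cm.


Step 1: sigma = q * n * mu = 1.602e-19 * 1.46e+16 * 1104 = 2.58217e+00 S/cm
Step 2: rho = 1 / sigma = 1 / 2.58217e+00 = 0.3873 ohm*cm

0.3873


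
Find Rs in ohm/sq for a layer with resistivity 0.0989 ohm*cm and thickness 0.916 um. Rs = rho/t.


Step 1: Convert thickness to cm: t = 0.916 um = 9.1600e-05 cm
Step 2: Rs = rho / t = 0.0989 / 9.1600e-05
Step 3: Rs = 1079.7 ohm/sq

1079.7


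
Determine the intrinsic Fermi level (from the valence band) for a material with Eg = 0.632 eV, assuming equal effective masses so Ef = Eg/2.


Step 1: For an intrinsic semiconductor, the Fermi level sits at midgap.
Step 2: Ef = Eg / 2 = 0.632 / 2 = 0.316 eV

0.316


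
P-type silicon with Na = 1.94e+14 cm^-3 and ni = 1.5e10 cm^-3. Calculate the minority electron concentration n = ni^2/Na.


Step 1: Majority hole concentration p ≈ Na = 1.94e+14 cm^-3
Step 2: n = ni^2 / Na = (1.5e10)^2 / 1.94e+14
Step 3: n = 1.16e+06 cm^-3

1.16e+06


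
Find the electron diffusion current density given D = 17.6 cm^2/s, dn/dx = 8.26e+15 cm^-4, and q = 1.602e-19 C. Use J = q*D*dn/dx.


Step 1: J = q * D * (dn/dx)
Step 2: J = 1.602e-19 * 17.6 * 8.26e+15
Step 3: J = 2.33e-02 A/cm^2

2.33e-02


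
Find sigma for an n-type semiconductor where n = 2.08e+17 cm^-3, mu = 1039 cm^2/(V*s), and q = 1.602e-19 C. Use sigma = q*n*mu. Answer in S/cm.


Step 1: sigma = q * n * mu
Step 2: sigma = 1.602e-19 * 2.08e+17 * 1039
Step 3: sigma = 3.462e+01 S/cm

3.462e+01


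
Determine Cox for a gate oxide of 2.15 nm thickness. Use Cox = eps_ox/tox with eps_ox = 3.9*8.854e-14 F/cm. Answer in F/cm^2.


Step 1: eps_ox = 3.9 * 8.854e-14 = 3.45306e-13 F/cm
Step 2: tox in cm = 2.15 nm * 1e-7 = 2.1500e-07 cm
Step 3: Cox = 3.45306e-13 / 2.1500e-07 = 1.61e-06 F/cm^2

1.61e-06


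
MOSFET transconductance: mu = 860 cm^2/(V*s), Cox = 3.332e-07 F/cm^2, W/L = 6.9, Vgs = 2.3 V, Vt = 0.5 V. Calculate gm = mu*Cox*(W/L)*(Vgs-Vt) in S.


Step 1: Vov = Vgs - Vt = 2.3 - 0.5 = 1.8 V
Step 2: gm = mu * Cox * (W/L) * Vov
Step 3: gm = 860 * 3.332e-07 * 6.9 * 1.8 = 3.56e-03 S

3.56e-03


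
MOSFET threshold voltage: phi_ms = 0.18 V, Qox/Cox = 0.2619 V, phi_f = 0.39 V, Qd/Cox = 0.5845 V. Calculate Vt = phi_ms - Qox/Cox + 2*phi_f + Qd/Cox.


Step 1: Vt = phi_ms - Qox/Cox + 2*phi_f + Qd/Cox
Step 2: Vt = 0.18 - 0.2619 + 2*0.39 + 0.5845
Step 3: Vt = 0.18 - 0.2619 + 0.78 + 0.5845
Step 4: Vt = 1.2826 V

1.2826


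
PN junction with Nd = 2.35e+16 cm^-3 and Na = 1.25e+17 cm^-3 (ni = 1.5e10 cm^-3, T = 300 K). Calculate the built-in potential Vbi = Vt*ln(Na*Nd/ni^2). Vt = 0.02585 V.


Step 1: Compute Na*Nd/ni^2 = 1.25e+17 * 2.35e+16 / (1.5e10)^2 = 1.3056e+13
Step 2: ln(1.3056e+13) = 30.2003
Step 3: Vbi = 0.02585 * 30.2003 = 0.781 V

0.781


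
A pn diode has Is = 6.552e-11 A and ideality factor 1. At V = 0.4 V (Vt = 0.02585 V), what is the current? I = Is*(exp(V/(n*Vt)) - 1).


Step 1: V/(n*Vt) = 0.4/(1*0.02585) = 15.4739
Step 2: exp(15.4739) = 5.2508e+06
Step 3: I = 6.552e-11 * (5.2508e+06 - 1) = 3.44e-04 A

3.44e-04


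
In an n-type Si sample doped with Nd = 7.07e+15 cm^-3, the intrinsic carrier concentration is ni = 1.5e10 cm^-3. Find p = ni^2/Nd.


Step 1: Since Nd >> ni, n ≈ Nd = 7.07e+15 cm^-3
Step 2: p = ni^2 / n = (1.5e10)^2 / 7.07e+15
Step 3: p = 2.25e20 / 7.07e+15 = 3.18e+04 cm^-3

3.18e+04


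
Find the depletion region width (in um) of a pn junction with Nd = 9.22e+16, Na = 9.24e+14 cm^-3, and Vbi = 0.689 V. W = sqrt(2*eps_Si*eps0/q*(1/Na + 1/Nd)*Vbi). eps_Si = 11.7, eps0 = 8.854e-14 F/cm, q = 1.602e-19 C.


Step 1: 1/Na + 1/Nd = 1/9.24e+14 + 1/9.22e+16 = 1.09310e-15
Step 2: 2*eps*eps0/q = 2*11.7*8.854e-14/1.602e-19 = 1.293281e+07
Step 3: W^2 = 1.293281e+07 * 1.09310e-15 * 0.689 = 9.74029e-09
Step 4: W = sqrt(9.74029e-09) = 9.869e-05 cm = 0.9869 um

0.9869


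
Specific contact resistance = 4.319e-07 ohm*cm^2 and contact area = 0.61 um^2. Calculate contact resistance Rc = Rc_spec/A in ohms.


Step 1: Convert area to cm^2: 0.61 um^2 = 6.1000e-09 cm^2
Step 2: Rc = Rc_spec / A = 4.319e-07 / 6.1000e-09
Step 3: Rc = 7.08e+01 ohms

7.08e+01


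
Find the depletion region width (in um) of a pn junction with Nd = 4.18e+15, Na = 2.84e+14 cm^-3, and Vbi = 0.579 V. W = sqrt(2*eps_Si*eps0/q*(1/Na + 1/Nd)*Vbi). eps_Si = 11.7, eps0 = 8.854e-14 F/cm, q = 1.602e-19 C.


Step 1: 1/Na + 1/Nd = 1/2.84e+14 + 1/4.18e+15 = 3.76036e-15
Step 2: 2*eps*eps0/q = 2*11.7*8.854e-14/1.602e-19 = 1.293281e+07
Step 3: W^2 = 1.293281e+07 * 3.76036e-15 * 0.579 = 2.81579e-08
Step 4: W = sqrt(2.81579e-08) = 1.678e-04 cm = 1.678 um

1.678


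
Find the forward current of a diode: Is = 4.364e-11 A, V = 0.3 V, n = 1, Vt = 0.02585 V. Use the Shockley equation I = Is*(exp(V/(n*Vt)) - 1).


Step 1: V/(n*Vt) = 0.3/(1*0.02585) = 11.6054
Step 2: exp(11.6054) = 1.0969e+05
Step 3: I = 4.364e-11 * (1.0969e+05 - 1) = 4.79e-06 A

4.79e-06


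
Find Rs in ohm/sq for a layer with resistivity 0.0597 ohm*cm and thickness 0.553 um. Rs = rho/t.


Step 1: Convert thickness to cm: t = 0.553 um = 5.5300e-05 cm
Step 2: Rs = rho / t = 0.0597 / 5.5300e-05
Step 3: Rs = 1079.6 ohm/sq

1079.6


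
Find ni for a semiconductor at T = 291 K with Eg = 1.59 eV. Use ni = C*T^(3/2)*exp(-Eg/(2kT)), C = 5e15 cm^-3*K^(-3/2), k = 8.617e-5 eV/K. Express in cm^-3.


Step 1: Compute kT = 8.617e-5 * 291 = 0.02507547 eV
Step 2: Exponent = -Eg/(2kT) = -1.59/(2*0.02507547) = -31.70429
Step 3: T^(3/2) = 291^1.5 = 4964.09
Step 4: ni = 5e15 * 4964.09 * exp(-31.70429) = 4.22e+05 cm^-3

4.22e+05


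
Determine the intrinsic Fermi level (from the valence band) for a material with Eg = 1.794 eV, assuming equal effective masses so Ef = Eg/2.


Step 1: For an intrinsic semiconductor, the Fermi level sits at midgap.
Step 2: Ef = Eg / 2 = 1.794 / 2 = 0.897 eV

0.897


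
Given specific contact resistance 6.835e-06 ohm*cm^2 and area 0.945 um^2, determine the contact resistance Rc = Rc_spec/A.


Step 1: Convert area to cm^2: 0.945 um^2 = 9.4500e-09 cm^2
Step 2: Rc = Rc_spec / A = 6.835e-06 / 9.4500e-09
Step 3: Rc = 7.23e+02 ohms

7.23e+02


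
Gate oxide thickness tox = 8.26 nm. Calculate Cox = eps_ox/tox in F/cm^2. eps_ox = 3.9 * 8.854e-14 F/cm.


Step 1: eps_ox = 3.9 * 8.854e-14 = 3.45306e-13 F/cm
Step 2: tox in cm = 8.26 nm * 1e-7 = 8.2600e-07 cm
Step 3: Cox = 3.45306e-13 / 8.2600e-07 = 4.18e-07 F/cm^2

4.18e-07


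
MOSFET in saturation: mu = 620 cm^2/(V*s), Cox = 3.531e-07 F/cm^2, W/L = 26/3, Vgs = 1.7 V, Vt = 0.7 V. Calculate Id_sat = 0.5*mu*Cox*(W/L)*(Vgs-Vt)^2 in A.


Step 1: Overdrive voltage Vov = Vgs - Vt = 1.7 - 0.7 = 1.0 V
Step 2: W/L = 26/3 = 8.66667
Step 3: Id = 0.5 * 620 * 3.531e-07 * 8.66667 * 1.0^2
Step 4: Id = 9.49e-04 A

9.49e-04


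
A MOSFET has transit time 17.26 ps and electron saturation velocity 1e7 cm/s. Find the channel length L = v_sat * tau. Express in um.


Step 1: tau in seconds = 17.26 ps * 1e-12 = 1.7260e-11 s
Step 2: L = v_sat * tau = 1e7 * 1.7260e-11 = 1.7260e-04 cm
Step 3: L in um = 1.7260e-04 * 1e4 = 1.726 um

1.726


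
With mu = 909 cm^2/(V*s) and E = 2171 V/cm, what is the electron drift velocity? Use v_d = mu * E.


Step 1: v_d = mu * E
Step 2: v_d = 909 * 2171 = 1973439
Step 3: v_d = 1.97e+06 cm/s

1.97e+06


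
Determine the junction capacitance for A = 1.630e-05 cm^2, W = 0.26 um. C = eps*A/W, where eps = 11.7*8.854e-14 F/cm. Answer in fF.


Step 1: eps_Si = 11.7 * 8.854e-14 = 1.035918e-12 F/cm
Step 2: W in cm = 0.26 * 1e-4 = 2.60e-05 cm
Step 3: C = 1.035918e-12 * 1.630e-05 / 2.60e-05 = 6.494409e-13 F
Step 4: C = 649.44 fF

649.44


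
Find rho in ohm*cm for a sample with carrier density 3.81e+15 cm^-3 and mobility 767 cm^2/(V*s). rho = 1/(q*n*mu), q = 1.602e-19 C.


Step 1: sigma = q * n * mu = 1.602e-19 * 3.81e+15 * 767 = 4.68148e-01 S/cm
Step 2: rho = 1 / sigma = 1 / 4.68148e-01 = 2.136 ohm*cm

2.136


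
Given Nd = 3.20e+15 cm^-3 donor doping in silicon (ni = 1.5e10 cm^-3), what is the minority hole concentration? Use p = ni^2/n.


Step 1: Since Nd >> ni, n ≈ Nd = 3.20e+15 cm^-3
Step 2: p = ni^2 / n = (1.5e10)^2 / 3.20e+15
Step 3: p = 2.25e20 / 3.20e+15 = 7.03e+04 cm^-3

7.03e+04


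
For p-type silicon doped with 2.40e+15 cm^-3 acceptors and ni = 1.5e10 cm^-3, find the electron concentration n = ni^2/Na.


Step 1: Majority hole concentration p ≈ Na = 2.40e+15 cm^-3
Step 2: n = ni^2 / Na = (1.5e10)^2 / 2.40e+15
Step 3: n = 9.38e+04 cm^-3

9.38e+04


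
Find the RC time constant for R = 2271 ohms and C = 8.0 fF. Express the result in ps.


Step 1: tau = R * C
Step 2: tau = 2271 * 8.0 fF = 2271 * 8.0e-15 F
Step 3: tau = 1.8168e-11 s = 18.168 ps

18.168


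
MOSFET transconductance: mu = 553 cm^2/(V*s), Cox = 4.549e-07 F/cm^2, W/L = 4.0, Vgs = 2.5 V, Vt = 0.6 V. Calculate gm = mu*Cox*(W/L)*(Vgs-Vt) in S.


Step 1: Vov = Vgs - Vt = 2.5 - 0.6 = 1.9 V
Step 2: gm = mu * Cox * (W/L) * Vov
Step 3: gm = 553 * 4.549e-07 * 4.0 * 1.9 = 1.91e-03 S

1.91e-03


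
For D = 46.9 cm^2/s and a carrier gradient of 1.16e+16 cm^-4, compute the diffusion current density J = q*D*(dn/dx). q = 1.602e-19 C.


Step 1: J = q * D * (dn/dx)
Step 2: J = 1.602e-19 * 46.9 * 1.16e+16
Step 3: J = 8.72e-02 A/cm^2

8.72e-02


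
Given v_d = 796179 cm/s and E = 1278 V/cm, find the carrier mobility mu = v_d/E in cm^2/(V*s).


Step 1: mu = v_d / E
Step 2: mu = 796179 / 1278
Step 3: mu = 622.99 cm^2/(V*s)

622.99


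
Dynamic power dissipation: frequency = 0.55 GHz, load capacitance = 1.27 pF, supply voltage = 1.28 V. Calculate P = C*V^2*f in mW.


Step 1: V^2 = 1.28^2 = 1.6384 V^2
Step 2: P = C*V^2*f = 1.27e-12 F * 1.6384 * 0.55e9 Hz
Step 3: P = 1.1444224e-03 W
Step 4: P = 1.144 mW

1.144


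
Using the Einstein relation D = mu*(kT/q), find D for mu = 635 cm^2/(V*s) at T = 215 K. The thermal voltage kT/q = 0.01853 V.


Step 1: D = mu * (kT/q)
Step 2: D = 635 * 0.01853
Step 3: D = 11.77 cm^2/s

11.77


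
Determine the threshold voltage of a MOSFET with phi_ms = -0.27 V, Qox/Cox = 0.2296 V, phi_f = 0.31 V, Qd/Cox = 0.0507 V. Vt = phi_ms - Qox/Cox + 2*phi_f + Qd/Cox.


Step 1: Vt = phi_ms - Qox/Cox + 2*phi_f + Qd/Cox
Step 2: Vt = -0.27 - 0.2296 + 2*0.31 + 0.0507
Step 3: Vt = -0.27 - 0.2296 + 0.62 + 0.0507
Step 4: Vt = 0.1711 V

0.1711


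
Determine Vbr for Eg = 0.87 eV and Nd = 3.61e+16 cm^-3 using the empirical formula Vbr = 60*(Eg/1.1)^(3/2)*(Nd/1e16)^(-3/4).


Step 1: Eg/1.1 = 0.87/1.1 = 0.790909
Step 2: (Eg/1.1)^1.5 = 0.790909^1.5 = 0.703380
Step 3: (Nd/1e16)^(-0.75) = (3.61)^(-0.75) = 0.381830
Step 4: Vbr = 60 * 0.703380 * 0.381830 = 16.1 V

16.1


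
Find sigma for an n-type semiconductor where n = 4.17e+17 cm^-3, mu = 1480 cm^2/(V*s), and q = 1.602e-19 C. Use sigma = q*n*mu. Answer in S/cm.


Step 1: sigma = q * n * mu
Step 2: sigma = 1.602e-19 * 4.17e+17 * 1480
Step 3: sigma = 9.887e+01 S/cm

9.887e+01


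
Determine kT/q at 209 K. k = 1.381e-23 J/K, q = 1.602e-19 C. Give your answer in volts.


Step 1: kT = 1.381e-23 * 209 = 2.88629e-21 J
Step 2: Vt = kT/q = 2.88629e-21 / 1.602e-19
Step 3: Vt = 0.01802 V

0.01802


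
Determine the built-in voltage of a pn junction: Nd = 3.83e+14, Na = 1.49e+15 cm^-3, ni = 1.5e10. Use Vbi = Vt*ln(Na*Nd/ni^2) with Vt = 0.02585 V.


Step 1: Compute Na*Nd/ni^2 = 1.49e+15 * 3.83e+14 / (1.5e10)^2 = 2.5363e+09
Step 2: ln(2.5363e+09) = 21.6540
Step 3: Vbi = 0.02585 * 21.6540 = 0.56 V

0.56


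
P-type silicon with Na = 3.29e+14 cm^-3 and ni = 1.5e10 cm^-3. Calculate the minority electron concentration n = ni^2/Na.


Step 1: Majority hole concentration p ≈ Na = 3.29e+14 cm^-3
Step 2: n = ni^2 / Na = (1.5e10)^2 / 3.29e+14
Step 3: n = 6.84e+05 cm^-3

6.84e+05


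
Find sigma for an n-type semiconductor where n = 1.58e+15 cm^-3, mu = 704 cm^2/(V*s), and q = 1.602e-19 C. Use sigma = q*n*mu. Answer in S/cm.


Step 1: sigma = q * n * mu
Step 2: sigma = 1.602e-19 * 1.58e+15 * 704
Step 3: sigma = 1.782e-01 S/cm

1.782e-01


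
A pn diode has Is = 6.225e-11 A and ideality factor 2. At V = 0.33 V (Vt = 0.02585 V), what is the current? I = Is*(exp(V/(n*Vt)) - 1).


Step 1: V/(n*Vt) = 0.33/(2*0.02585) = 6.3830
Step 2: exp(6.3830) = 5.9170e+02
Step 3: I = 6.225e-11 * (5.9170e+02 - 1) = 3.68e-08 A

3.68e-08


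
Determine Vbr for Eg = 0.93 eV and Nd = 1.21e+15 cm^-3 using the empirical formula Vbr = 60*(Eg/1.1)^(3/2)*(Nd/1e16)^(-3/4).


Step 1: Eg/1.1 = 0.93/1.1 = 0.845455
Step 2: (Eg/1.1)^1.5 = 0.845455^1.5 = 0.777384
Step 3: (Nd/1e16)^(-0.75) = (0.121)^(-0.75) = 4.874286
Step 4: Vbr = 60 * 0.777384 * 4.874286 = 227.4 V

227.4


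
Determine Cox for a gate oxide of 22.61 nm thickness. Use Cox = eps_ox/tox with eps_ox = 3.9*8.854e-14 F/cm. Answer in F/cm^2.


Step 1: eps_ox = 3.9 * 8.854e-14 = 3.45306e-13 F/cm
Step 2: tox in cm = 22.61 nm * 1e-7 = 2.2610e-06 cm
Step 3: Cox = 3.45306e-13 / 2.2610e-06 = 1.53e-07 F/cm^2

1.53e-07


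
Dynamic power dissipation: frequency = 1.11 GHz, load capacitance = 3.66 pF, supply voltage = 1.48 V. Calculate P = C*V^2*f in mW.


Step 1: V^2 = 1.48^2 = 2.1904 V^2
Step 2: P = C*V^2*f = 3.66e-12 F * 2.1904 * 1.11e9 Hz
Step 3: P = 8.89871904e-03 W
Step 4: P = 8.899 mW

8.899


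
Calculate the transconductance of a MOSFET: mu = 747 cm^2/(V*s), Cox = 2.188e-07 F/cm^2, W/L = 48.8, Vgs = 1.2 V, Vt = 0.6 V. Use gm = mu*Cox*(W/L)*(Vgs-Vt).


Step 1: Vov = Vgs - Vt = 1.2 - 0.6 = 0.6 V
Step 2: gm = mu * Cox * (W/L) * Vov
Step 3: gm = 747 * 2.188e-07 * 48.8 * 0.6 = 4.79e-03 S

4.79e-03


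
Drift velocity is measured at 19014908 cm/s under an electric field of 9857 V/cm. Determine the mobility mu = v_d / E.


Step 1: mu = v_d / E
Step 2: mu = 19014908 / 9857
Step 3: mu = 1929.08 cm^2/(V*s)

1929.08


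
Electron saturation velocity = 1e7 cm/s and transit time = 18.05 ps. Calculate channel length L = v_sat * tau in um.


Step 1: tau in seconds = 18.05 ps * 1e-12 = 1.8050e-11 s
Step 2: L = v_sat * tau = 1e7 * 1.8050e-11 = 1.8050e-04 cm
Step 3: L in um = 1.8050e-04 * 1e4 = 1.805 um

1.805


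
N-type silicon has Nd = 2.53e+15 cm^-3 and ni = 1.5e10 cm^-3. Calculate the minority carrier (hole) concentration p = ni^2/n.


Step 1: Since Nd >> ni, n ≈ Nd = 2.53e+15 cm^-3
Step 2: p = ni^2 / n = (1.5e10)^2 / 2.53e+15
Step 3: p = 2.25e20 / 2.53e+15 = 8.89e+04 cm^-3

8.89e+04


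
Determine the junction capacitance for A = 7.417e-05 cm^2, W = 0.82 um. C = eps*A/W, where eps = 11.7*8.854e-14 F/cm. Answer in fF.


Step 1: eps_Si = 11.7 * 8.854e-14 = 1.035918e-12 F/cm
Step 2: W in cm = 0.82 * 1e-4 = 8.20e-05 cm
Step 3: C = 1.035918e-12 * 7.417e-05 / 8.20e-05 = 9.370005e-13 F
Step 4: C = 937.0 fF

937.0


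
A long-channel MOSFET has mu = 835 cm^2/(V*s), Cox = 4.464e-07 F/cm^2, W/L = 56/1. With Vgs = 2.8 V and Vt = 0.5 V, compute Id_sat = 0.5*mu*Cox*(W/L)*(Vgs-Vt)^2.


Step 1: Overdrive voltage Vov = Vgs - Vt = 2.8 - 0.5 = 2.3 V
Step 2: W/L = 56/1 = 56
Step 3: Id = 0.5 * 835 * 4.464e-07 * 56 * 2.3^2
Step 4: Id = 5.52e-02 A

5.52e-02


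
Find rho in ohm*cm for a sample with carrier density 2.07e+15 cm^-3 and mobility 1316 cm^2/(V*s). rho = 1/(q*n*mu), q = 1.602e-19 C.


Step 1: sigma = q * n * mu = 1.602e-19 * 2.07e+15 * 1316 = 4.36404e-01 S/cm
Step 2: rho = 1 / sigma = 1 / 4.36404e-01 = 2.291 ohm*cm

2.291


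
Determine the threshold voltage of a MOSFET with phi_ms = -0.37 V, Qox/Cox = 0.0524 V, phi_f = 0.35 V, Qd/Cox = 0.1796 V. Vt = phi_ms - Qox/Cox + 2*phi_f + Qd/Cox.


Step 1: Vt = phi_ms - Qox/Cox + 2*phi_f + Qd/Cox
Step 2: Vt = -0.37 - 0.0524 + 2*0.35 + 0.1796
Step 3: Vt = -0.37 - 0.0524 + 0.7 + 0.1796
Step 4: Vt = 0.4572 V

0.4572


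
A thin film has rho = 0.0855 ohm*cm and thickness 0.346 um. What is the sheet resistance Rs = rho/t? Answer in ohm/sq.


Step 1: Convert thickness to cm: t = 0.346 um = 3.4600e-05 cm
Step 2: Rs = rho / t = 0.0855 / 3.4600e-05
Step 3: Rs = 2471.1 ohm/sq

2471.1


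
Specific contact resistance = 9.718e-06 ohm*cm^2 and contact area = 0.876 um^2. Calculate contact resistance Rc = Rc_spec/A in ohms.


Step 1: Convert area to cm^2: 0.876 um^2 = 8.7600e-09 cm^2
Step 2: Rc = Rc_spec / A = 9.718e-06 / 8.7600e-09
Step 3: Rc = 1.11e+03 ohms

1.11e+03


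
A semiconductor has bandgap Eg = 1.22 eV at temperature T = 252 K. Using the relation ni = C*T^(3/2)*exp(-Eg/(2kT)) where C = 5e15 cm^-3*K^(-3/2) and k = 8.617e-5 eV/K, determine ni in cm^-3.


Step 1: Compute kT = 8.617e-5 * 252 = 0.02171484 eV
Step 2: Exponent = -Eg/(2kT) = -1.22/(2*0.02171484) = -28.09139
Step 3: T^(3/2) = 252^1.5 = 4000.38
Step 4: ni = 5e15 * 4000.38 * exp(-28.09139) = 1.26e+07 cm^-3

1.26e+07


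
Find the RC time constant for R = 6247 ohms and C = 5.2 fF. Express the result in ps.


Step 1: tau = R * C
Step 2: tau = 6247 * 5.2 fF = 6247 * 5.2e-15 F
Step 3: tau = 3.24844e-11 s = 32.4844 ps

32.4844


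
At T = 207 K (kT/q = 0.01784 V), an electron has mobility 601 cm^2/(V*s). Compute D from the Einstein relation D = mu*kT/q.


Step 1: D = mu * (kT/q)
Step 2: D = 601 * 0.01784
Step 3: D = 10.72 cm^2/s

10.72


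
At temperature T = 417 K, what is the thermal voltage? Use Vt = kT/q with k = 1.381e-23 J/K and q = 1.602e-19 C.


Step 1: kT = 1.381e-23 * 417 = 5.75877e-21 J
Step 2: Vt = kT/q = 5.75877e-21 / 1.602e-19
Step 3: Vt = 0.03595 V

0.03595


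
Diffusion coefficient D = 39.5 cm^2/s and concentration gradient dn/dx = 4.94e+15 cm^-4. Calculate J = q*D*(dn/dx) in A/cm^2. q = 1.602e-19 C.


Step 1: J = q * D * (dn/dx)
Step 2: J = 1.602e-19 * 39.5 * 4.94e+15
Step 3: J = 3.13e-02 A/cm^2

3.13e-02


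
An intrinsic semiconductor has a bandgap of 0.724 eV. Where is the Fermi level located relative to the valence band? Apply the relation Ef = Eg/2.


Step 1: For an intrinsic semiconductor, the Fermi level sits at midgap.
Step 2: Ef = Eg / 2 = 0.724 / 2 = 0.362 eV

0.362


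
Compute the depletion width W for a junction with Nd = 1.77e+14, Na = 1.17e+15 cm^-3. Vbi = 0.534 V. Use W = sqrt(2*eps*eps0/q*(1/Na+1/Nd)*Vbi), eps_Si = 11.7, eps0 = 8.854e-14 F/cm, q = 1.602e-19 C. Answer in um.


Step 1: 1/Na + 1/Nd = 1/1.17e+15 + 1/1.77e+14 = 6.50442e-15
Step 2: 2*eps*eps0/q = 2*11.7*8.854e-14/1.602e-19 = 1.293281e+07
Step 3: W^2 = 1.293281e+07 * 6.50442e-15 * 0.534 = 4.49203e-08
Step 4: W = sqrt(4.49203e-08) = 2.119e-04 cm = 2.119 um

2.119


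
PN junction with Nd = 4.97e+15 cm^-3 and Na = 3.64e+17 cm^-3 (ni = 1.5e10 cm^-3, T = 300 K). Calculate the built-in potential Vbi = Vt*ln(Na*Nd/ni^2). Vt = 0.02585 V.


Step 1: Compute Na*Nd/ni^2 = 3.64e+17 * 4.97e+15 / (1.5e10)^2 = 8.0404e+12
Step 2: ln(8.0404e+12) = 29.7155
Step 3: Vbi = 0.02585 * 29.7155 = 0.768 V

0.768


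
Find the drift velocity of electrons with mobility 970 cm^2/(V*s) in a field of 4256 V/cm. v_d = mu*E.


Step 1: v_d = mu * E
Step 2: v_d = 970 * 4256 = 4128320
Step 3: v_d = 4.13e+06 cm/s

4.13e+06


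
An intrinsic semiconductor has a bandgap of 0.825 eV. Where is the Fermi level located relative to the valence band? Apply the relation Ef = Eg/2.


Step 1: For an intrinsic semiconductor, the Fermi level sits at midgap.
Step 2: Ef = Eg / 2 = 0.825 / 2 = 0.4125 eV

0.4125


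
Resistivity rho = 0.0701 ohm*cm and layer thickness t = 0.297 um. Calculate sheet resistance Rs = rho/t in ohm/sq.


Step 1: Convert thickness to cm: t = 0.297 um = 2.9700e-05 cm
Step 2: Rs = rho / t = 0.0701 / 2.9700e-05
Step 3: Rs = 2360.3 ohm/sq

2360.3


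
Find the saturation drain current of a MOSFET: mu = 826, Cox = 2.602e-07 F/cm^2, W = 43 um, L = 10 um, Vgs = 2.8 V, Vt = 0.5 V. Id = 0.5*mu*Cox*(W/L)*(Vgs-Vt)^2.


Step 1: Overdrive voltage Vov = Vgs - Vt = 2.8 - 0.5 = 2.3 V
Step 2: W/L = 43/10 = 4.3
Step 3: Id = 0.5 * 826 * 2.602e-07 * 4.3 * 2.3^2
Step 4: Id = 2.44e-03 A

2.44e-03


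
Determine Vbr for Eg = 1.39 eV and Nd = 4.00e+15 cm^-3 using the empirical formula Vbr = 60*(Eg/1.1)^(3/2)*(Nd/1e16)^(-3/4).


Step 1: Eg/1.1 = 1.39/1.1 = 1.263636
Step 2: (Eg/1.1)^1.5 = 1.263636^1.5 = 1.420473
Step 3: (Nd/1e16)^(-0.75) = (0.4)^(-0.75) = 1.988177
Step 4: Vbr = 60 * 1.420473 * 1.988177 = 169.4 V

169.4


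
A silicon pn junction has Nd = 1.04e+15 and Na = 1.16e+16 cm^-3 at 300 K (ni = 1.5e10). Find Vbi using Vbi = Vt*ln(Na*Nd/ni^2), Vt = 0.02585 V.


Step 1: Compute Na*Nd/ni^2 = 1.16e+16 * 1.04e+15 / (1.5e10)^2 = 5.3618e+10
Step 2: ln(5.3618e+10) = 24.7052
Step 3: Vbi = 0.02585 * 24.7052 = 0.639 V

0.639


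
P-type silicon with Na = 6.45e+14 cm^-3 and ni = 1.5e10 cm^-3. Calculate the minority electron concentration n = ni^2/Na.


Step 1: Majority hole concentration p ≈ Na = 6.45e+14 cm^-3
Step 2: n = ni^2 / Na = (1.5e10)^2 / 6.45e+14
Step 3: n = 3.49e+05 cm^-3

3.49e+05


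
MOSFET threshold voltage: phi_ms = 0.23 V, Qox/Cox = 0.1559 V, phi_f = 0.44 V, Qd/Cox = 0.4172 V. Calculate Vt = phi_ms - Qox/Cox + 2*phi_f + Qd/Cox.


Step 1: Vt = phi_ms - Qox/Cox + 2*phi_f + Qd/Cox
Step 2: Vt = 0.23 - 0.1559 + 2*0.44 + 0.4172
Step 3: Vt = 0.23 - 0.1559 + 0.88 + 0.4172
Step 4: Vt = 1.3713 V

1.3713


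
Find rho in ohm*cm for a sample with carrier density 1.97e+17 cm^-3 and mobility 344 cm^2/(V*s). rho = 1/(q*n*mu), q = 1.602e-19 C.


Step 1: sigma = q * n * mu = 1.602e-19 * 1.97e+17 * 344 = 1.08564e+01 S/cm
Step 2: rho = 1 / sigma = 1 / 1.08564e+01 = 0.09211 ohm*cm

0.09211


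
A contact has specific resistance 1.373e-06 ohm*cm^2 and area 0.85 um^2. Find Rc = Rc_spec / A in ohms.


Step 1: Convert area to cm^2: 0.85 um^2 = 8.5000e-09 cm^2
Step 2: Rc = Rc_spec / A = 1.373e-06 / 8.5000e-09
Step 3: Rc = 1.62e+02 ohms

1.62e+02


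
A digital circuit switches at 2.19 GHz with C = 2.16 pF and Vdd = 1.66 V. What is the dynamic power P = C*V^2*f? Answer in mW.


Step 1: V^2 = 1.66^2 = 2.7556 V^2
Step 2: P = C*V^2*f = 2.16e-12 F * 2.7556 * 2.19e9 Hz
Step 3: P = 1.303509024e-02 W
Step 4: P = 13.035 mW

13.035


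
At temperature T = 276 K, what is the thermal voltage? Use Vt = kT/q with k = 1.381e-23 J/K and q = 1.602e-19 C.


Step 1: kT = 1.381e-23 * 276 = 3.81156e-21 J
Step 2: Vt = kT/q = 3.81156e-21 / 1.602e-19
Step 3: Vt = 0.02379 V

0.02379


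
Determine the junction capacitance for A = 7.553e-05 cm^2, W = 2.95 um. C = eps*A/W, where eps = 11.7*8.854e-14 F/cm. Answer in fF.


Step 1: eps_Si = 11.7 * 8.854e-14 = 1.035918e-12 F/cm
Step 2: W in cm = 2.95 * 1e-4 = 2.95e-04 cm
Step 3: C = 1.035918e-12 * 7.553e-05 / 2.95e-04 = 2.652301e-13 F
Step 4: C = 265.23 fF

265.23


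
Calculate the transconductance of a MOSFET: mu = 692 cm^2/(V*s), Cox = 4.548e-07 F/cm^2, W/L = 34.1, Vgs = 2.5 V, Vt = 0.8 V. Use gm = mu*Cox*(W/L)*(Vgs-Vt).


Step 1: Vov = Vgs - Vt = 2.5 - 0.8 = 1.7 V
Step 2: gm = mu * Cox * (W/L) * Vov
Step 3: gm = 692 * 4.548e-07 * 34.1 * 1.7 = 1.82e-02 S

1.82e-02


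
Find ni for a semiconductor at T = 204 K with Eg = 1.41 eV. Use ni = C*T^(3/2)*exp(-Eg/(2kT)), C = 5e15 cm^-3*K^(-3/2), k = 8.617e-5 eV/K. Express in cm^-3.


Step 1: Compute kT = 8.617e-5 * 204 = 0.01757868 eV
Step 2: Exponent = -Eg/(2kT) = -1.41/(2*0.01757868) = -40.10540
Step 3: T^(3/2) = 204^1.5 = 2913.70
Step 4: ni = 5e15 * 2913.70 * exp(-40.10540) = 5.57e+01 cm^-3

5.57e+01


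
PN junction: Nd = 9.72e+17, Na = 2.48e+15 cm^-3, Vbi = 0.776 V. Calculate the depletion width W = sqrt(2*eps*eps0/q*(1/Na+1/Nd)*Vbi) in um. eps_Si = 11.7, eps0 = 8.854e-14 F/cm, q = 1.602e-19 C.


Step 1: 1/Na + 1/Nd = 1/2.48e+15 + 1/9.72e+17 = 4.04255e-16
Step 2: 2*eps*eps0/q = 2*11.7*8.854e-14/1.602e-19 = 1.293281e+07
Step 3: W^2 = 1.293281e+07 * 4.04255e-16 * 0.776 = 4.05705e-09
Step 4: W = sqrt(4.05705e-09) = 6.369e-05 cm = 0.6369 um

0.6369


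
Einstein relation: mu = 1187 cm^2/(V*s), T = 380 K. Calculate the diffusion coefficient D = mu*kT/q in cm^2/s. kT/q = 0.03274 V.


Step 1: D = mu * (kT/q)
Step 2: D = 1187 * 0.03274
Step 3: D = 38.86 cm^2/s

38.86


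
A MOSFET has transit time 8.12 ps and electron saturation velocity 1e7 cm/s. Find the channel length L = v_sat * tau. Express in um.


Step 1: tau in seconds = 8.12 ps * 1e-12 = 8.1200e-12 s
Step 2: L = v_sat * tau = 1e7 * 8.1200e-12 = 8.1200e-05 cm
Step 3: L in um = 8.1200e-05 * 1e4 = 0.812 um

0.812


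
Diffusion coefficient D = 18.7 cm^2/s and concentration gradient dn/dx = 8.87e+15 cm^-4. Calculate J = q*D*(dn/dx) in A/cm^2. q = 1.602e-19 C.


Step 1: J = q * D * (dn/dx)
Step 2: J = 1.602e-19 * 18.7 * 8.87e+15
Step 3: J = 2.66e-02 A/cm^2

2.66e-02


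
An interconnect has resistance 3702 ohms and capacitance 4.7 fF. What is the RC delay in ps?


Step 1: tau = R * C
Step 2: tau = 3702 * 4.7 fF = 3702 * 4.7e-15 F
Step 3: tau = 1.73994e-11 s = 17.3994 ps

17.3994


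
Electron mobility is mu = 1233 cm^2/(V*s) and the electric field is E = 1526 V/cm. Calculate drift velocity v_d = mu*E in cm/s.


Step 1: v_d = mu * E
Step 2: v_d = 1233 * 1526 = 1881558
Step 3: v_d = 1.88e+06 cm/s

1.88e+06


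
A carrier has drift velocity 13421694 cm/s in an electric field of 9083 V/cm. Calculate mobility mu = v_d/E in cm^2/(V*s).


Step 1: mu = v_d / E
Step 2: mu = 13421694 / 9083
Step 3: mu = 1477.67 cm^2/(V*s)

1477.67


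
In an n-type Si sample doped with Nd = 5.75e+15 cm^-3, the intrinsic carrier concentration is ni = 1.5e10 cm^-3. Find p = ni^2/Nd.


Step 1: Since Nd >> ni, n ≈ Nd = 5.75e+15 cm^-3
Step 2: p = ni^2 / n = (1.5e10)^2 / 5.75e+15
Step 3: p = 2.25e20 / 5.75e+15 = 3.91e+04 cm^-3

3.91e+04


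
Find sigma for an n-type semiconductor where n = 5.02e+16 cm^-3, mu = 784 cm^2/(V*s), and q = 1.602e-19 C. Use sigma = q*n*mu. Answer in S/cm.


Step 1: sigma = q * n * mu
Step 2: sigma = 1.602e-19 * 5.02e+16 * 784
Step 3: sigma = 6.305e+00 S/cm

6.305e+00


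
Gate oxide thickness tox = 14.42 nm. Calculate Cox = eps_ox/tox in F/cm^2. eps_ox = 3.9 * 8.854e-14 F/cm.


Step 1: eps_ox = 3.9 * 8.854e-14 = 3.45306e-13 F/cm
Step 2: tox in cm = 14.42 nm * 1e-7 = 1.4420e-06 cm
Step 3: Cox = 3.45306e-13 / 1.4420e-06 = 2.39e-07 F/cm^2

2.39e-07


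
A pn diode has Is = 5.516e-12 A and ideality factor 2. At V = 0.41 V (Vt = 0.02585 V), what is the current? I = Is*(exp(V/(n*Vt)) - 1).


Step 1: V/(n*Vt) = 0.41/(2*0.02585) = 7.9304
Step 2: exp(7.9304) = 2.7805e+03
Step 3: I = 5.516e-12 * (2.7805e+03 - 1) = 1.53e-08 A

1.53e-08


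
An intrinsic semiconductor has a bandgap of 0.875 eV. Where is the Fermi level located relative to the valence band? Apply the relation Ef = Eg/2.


Step 1: For an intrinsic semiconductor, the Fermi level sits at midgap.
Step 2: Ef = Eg / 2 = 0.875 / 2 = 0.4375 eV

0.4375


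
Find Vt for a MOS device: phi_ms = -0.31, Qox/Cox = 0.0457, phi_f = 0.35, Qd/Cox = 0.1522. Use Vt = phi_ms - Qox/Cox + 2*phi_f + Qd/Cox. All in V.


Step 1: Vt = phi_ms - Qox/Cox + 2*phi_f + Qd/Cox
Step 2: Vt = -0.31 - 0.0457 + 2*0.35 + 0.1522
Step 3: Vt = -0.31 - 0.0457 + 0.7 + 0.1522
Step 4: Vt = 0.4965 V

0.4965


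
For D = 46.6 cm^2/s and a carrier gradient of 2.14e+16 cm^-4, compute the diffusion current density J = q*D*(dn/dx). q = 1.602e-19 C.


Step 1: J = q * D * (dn/dx)
Step 2: J = 1.602e-19 * 46.6 * 2.14e+16
Step 3: J = 1.60e-01 A/cm^2

1.60e-01


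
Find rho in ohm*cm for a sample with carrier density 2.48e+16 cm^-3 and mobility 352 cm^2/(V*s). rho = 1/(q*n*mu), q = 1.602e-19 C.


Step 1: sigma = q * n * mu = 1.602e-19 * 2.48e+16 * 352 = 1.39848e+00 S/cm
Step 2: rho = 1 / sigma = 1 / 1.39848e+00 = 0.7151 ohm*cm

0.7151


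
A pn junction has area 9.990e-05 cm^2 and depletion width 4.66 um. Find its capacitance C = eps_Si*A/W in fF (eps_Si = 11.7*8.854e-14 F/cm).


Step 1: eps_Si = 11.7 * 8.854e-14 = 1.035918e-12 F/cm
Step 2: W in cm = 4.66 * 1e-4 = 4.66e-04 cm
Step 3: C = 1.035918e-12 * 9.990e-05 / 4.66e-04 = 2.220777e-13 F
Step 4: C = 222.08 fF

222.08


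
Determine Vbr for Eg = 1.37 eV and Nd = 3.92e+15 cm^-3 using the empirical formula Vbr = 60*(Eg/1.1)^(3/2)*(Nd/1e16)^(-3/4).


Step 1: Eg/1.1 = 1.37/1.1 = 1.245455
Step 2: (Eg/1.1)^1.5 = 1.245455^1.5 = 1.389927
Step 3: (Nd/1e16)^(-0.75) = (0.392)^(-0.75) = 2.018531
Step 4: Vbr = 60 * 1.389927 * 2.018531 = 168.3 V

168.3


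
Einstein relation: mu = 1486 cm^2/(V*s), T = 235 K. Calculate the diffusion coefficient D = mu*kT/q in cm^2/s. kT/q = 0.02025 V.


Step 1: D = mu * (kT/q)
Step 2: D = 1486 * 0.02025
Step 3: D = 30.09 cm^2/s

30.09


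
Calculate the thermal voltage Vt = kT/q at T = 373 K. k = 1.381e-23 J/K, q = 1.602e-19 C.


Step 1: kT = 1.381e-23 * 373 = 5.15113e-21 J
Step 2: Vt = kT/q = 5.15113e-21 / 1.602e-19
Step 3: Vt = 0.03215 V

0.03215


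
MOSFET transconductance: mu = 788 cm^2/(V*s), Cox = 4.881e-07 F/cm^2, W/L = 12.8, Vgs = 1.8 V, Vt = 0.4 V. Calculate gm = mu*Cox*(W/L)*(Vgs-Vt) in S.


Step 1: Vov = Vgs - Vt = 1.8 - 0.4 = 1.4 V
Step 2: gm = mu * Cox * (W/L) * Vov
Step 3: gm = 788 * 4.881e-07 * 12.8 * 1.4 = 6.89e-03 S

6.89e-03


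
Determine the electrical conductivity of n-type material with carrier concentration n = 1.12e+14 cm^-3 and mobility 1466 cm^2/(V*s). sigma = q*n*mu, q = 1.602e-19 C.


Step 1: sigma = q * n * mu
Step 2: sigma = 1.602e-19 * 1.12e+14 * 1466
Step 3: sigma = 2.630e-02 S/cm

2.630e-02


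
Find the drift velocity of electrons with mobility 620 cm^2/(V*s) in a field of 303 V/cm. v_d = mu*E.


Step 1: v_d = mu * E
Step 2: v_d = 620 * 303 = 187860
Step 3: v_d = 1.88e+05 cm/s

1.88e+05


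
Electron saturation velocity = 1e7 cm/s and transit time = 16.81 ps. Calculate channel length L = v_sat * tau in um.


Step 1: tau in seconds = 16.81 ps * 1e-12 = 1.6810e-11 s
Step 2: L = v_sat * tau = 1e7 * 1.6810e-11 = 1.6810e-04 cm
Step 3: L in um = 1.6810e-04 * 1e4 = 1.681 um

1.681


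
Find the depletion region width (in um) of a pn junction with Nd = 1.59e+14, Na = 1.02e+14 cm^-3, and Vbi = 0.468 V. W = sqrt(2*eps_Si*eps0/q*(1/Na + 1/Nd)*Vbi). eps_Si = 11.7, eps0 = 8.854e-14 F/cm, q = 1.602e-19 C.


Step 1: 1/Na + 1/Nd = 1/1.02e+14 + 1/1.59e+14 = 1.60932e-14
Step 2: 2*eps*eps0/q = 2*11.7*8.854e-14/1.602e-19 = 1.293281e+07
Step 3: W^2 = 1.293281e+07 * 1.60932e-14 * 0.468 = 9.74050e-08
Step 4: W = sqrt(9.74050e-08) = 3.121e-04 cm = 3.121 um

3.121
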